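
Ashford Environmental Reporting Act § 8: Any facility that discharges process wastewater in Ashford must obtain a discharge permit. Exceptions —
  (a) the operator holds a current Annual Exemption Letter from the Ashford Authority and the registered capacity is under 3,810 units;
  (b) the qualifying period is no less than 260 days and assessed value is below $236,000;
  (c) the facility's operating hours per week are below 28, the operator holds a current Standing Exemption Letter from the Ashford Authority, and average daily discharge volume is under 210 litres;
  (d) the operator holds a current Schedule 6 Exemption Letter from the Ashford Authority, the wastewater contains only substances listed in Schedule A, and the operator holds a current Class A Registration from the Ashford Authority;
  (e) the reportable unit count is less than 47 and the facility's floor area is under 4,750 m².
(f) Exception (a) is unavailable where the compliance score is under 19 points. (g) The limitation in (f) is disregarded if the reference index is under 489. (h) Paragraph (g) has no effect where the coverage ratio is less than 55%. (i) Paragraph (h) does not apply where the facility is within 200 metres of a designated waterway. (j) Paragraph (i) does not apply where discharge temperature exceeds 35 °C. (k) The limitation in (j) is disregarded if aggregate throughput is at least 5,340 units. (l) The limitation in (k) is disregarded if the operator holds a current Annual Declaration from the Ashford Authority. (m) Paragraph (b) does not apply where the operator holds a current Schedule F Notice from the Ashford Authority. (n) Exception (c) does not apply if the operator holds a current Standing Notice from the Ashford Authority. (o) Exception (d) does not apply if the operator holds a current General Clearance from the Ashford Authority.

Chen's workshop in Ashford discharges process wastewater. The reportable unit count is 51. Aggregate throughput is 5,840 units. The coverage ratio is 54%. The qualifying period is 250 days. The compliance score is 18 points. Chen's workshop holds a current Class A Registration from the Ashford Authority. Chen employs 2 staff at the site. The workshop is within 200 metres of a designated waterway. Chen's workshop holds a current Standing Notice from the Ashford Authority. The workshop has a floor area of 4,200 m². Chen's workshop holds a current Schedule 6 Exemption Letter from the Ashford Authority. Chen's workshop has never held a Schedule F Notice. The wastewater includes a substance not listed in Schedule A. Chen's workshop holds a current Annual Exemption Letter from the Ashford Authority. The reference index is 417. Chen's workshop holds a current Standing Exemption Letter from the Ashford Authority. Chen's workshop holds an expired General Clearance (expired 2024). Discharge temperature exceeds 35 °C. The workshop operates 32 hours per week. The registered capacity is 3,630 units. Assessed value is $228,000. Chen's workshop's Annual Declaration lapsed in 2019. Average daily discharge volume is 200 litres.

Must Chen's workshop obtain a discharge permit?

No — exception (a) applies; Chen's workshop is not required to obtain a discharge permit.

Exception (a) is satisfied on its face — a current Annual Exemption Letter is held; the registered capacity is 3,630 units, under the 3,810 units limit. Applying paragraphs (f)–(l): (f) would limit (a) — the compliance score is 18 points, under the 19 points limit — but (g) sets (f) aside: (g) operates against (f): the reference index is 417, under the 489 limit. (h) would limit (g) — the coverage ratio is 54%, less than the 55% limit — but (i) sets (h) aside: (i) applies — the workshop is within 200 m of a designated waterway. (j) would limit (i) — discharge temperature exceeds 35 °C — but (k) sets (j) aside: (k) applies — aggregate throughput is 5,840 units, meeting the 5,340 units threshold. (l) does not operate here (no current Annual Declaration is held), so (k) stands. (a) remains available.
Exception (b) requires that the qualifying period is no less than 260 days; but the qualifying period is 250 days, short of 260 days, so (b) is unavailable.
Exception (c) does not apply: the facility's operating hours per week are 32, not below 28.
Exception (d) does not apply: the wastewater includes a non-Schedule-A substance.
Exception (e) does not apply: the reportable unit count is 51, not less than 47.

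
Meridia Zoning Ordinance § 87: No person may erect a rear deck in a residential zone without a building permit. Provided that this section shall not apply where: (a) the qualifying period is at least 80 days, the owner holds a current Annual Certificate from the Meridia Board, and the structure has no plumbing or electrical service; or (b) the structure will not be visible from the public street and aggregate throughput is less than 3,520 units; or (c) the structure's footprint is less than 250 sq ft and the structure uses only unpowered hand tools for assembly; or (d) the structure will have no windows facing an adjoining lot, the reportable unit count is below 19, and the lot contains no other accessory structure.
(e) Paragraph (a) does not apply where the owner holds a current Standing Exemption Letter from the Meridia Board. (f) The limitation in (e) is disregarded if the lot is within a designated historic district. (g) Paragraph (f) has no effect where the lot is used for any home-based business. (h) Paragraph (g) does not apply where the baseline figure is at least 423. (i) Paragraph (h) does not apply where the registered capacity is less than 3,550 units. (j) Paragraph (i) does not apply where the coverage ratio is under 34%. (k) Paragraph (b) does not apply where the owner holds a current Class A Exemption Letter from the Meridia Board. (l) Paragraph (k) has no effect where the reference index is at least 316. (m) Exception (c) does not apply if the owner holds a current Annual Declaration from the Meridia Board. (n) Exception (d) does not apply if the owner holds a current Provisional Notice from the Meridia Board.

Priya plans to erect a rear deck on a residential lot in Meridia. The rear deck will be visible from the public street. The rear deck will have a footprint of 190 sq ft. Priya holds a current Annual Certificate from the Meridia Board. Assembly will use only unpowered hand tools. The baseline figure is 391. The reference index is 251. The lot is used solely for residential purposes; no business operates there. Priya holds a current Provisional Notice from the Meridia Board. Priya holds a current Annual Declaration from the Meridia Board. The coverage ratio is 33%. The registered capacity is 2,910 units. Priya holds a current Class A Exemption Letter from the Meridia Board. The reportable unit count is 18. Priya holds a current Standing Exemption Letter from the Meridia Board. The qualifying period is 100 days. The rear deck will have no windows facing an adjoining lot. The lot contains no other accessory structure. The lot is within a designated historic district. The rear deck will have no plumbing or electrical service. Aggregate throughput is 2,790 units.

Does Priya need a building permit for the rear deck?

All of (a)'s requirements are met (the qualifying period is 100 days, meeting the 80 days threshold; a current Annual Certificate is held; there is no plumbing or electrical service). As to paragraphs (e)–(j): (e) would limit (a) — a current Standing Exemption Letter is held — but (f) sets (e) aside: (f) is triggered — the lot is in a historic district. (g) does not operate here (the lot is solely residential), so (f) stands. (a) remains available.
Exception (b) fails — the structure will be visible from the street.
All of (c)'s requirements are met (the structure's footprint is 190 sq ft, less than the 250 sq ft limit; assembly uses only hand tools). But applying paragraph (m): (m) applies — a current Annual Declaration is held. So (c) is unavailable.
All of (d)'s requirements are met (no windows face an adjoining lot; the reportable unit count is 18, below the 19 limit; the lot has no other accessory structure). However, paragraph (n) must be considered: (n) is triggered — a current Provisional Notice is held. (d) is therefore removed.

No — exception (a) applies; Priya does not need a building permit.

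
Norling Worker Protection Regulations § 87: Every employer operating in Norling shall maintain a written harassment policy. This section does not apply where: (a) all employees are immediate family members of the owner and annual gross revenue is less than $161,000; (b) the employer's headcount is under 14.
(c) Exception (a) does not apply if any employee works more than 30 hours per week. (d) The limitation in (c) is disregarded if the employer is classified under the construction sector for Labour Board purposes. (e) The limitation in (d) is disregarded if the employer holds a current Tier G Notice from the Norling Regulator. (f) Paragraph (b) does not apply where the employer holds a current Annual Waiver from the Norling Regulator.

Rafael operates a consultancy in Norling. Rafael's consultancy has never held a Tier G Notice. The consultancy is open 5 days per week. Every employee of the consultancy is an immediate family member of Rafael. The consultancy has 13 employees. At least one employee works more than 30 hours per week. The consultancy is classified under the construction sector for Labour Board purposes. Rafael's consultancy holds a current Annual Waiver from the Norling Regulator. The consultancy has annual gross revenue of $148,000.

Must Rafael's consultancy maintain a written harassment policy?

No — exception (a) applies; Rafael's consultancy is not required to maintain a written harassment policy.

Exception (a)'s conditions are all satisfied: every employee is an immediate family member; annual gross revenue is $148,000, less than the $161,000 limit. Applying paragraphs (c)–(e): (c) operates (at least one employee exceeds 30 hours/week), but is displaced by (d): (d) is triggered — the consultancy is classified under the construction sector. (e) does not operate here (the Tier G Notice is not current), so (d) stands. Exception (a) stands.
All of (b)'s requirements are met (the employer's headcount is 13, under the 14 limit). But: (f) operates against (b): a current Annual Waiver is held. Exception (b) does not apply.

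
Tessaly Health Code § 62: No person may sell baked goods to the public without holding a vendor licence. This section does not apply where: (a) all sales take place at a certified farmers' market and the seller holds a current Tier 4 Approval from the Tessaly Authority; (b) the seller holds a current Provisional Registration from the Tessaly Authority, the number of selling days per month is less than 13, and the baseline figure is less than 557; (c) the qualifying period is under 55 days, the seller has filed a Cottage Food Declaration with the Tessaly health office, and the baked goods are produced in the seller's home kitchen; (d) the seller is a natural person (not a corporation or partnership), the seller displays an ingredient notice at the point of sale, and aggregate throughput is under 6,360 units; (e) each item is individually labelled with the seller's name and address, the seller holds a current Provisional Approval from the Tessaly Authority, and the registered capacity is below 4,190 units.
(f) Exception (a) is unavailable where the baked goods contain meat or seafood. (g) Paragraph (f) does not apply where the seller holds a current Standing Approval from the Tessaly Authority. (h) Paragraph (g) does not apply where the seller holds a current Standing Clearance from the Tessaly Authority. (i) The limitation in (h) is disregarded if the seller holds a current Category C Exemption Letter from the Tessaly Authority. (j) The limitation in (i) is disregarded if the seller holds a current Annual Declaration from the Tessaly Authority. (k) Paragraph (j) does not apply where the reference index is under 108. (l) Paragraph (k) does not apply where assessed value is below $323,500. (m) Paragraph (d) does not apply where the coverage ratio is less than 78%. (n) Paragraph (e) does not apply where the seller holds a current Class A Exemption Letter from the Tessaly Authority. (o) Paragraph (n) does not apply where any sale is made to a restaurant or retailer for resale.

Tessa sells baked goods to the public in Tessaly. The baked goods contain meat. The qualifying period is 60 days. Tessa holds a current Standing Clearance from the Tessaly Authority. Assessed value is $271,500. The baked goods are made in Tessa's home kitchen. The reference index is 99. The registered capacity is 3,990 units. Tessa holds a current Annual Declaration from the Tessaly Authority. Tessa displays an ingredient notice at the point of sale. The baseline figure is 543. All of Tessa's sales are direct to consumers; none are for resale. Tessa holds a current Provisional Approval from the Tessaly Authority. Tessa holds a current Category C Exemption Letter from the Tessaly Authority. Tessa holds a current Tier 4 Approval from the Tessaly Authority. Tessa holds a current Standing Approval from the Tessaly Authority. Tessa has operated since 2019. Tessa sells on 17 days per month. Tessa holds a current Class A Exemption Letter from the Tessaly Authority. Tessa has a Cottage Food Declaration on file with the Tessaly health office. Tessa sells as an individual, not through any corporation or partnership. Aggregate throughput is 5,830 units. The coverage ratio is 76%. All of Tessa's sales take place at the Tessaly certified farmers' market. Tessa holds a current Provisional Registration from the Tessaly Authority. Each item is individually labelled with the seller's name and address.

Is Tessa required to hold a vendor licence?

Yes — Tessa must hold a vendor licence.

Exception (a): all sales are at a certified farmers' market; a current Tier 4 Approval is held — every condition holds. But applying paragraphs (f)–(l): (f) operates against (a): the baked goods contain meat. (g) would limit (f) — a current Standing Approval is held — but (h) sets (g) aside: (h) operates against (g): a current Standing Clearance is held. (i) would limit (h) — a current Category C Exemption Letter is held — but (j) sets (i) aside: (j) is engaged — a current Annual Declaration is held. (k) would limit (j) — the reference index is 99, under the 108 limit — but (l) sets (k) aside: (l) operates against (k): assessed value is $271,500, below the $323,500 limit. So (a) is unavailable.
Exception (b) does not apply: the number of selling days per month is 17, not less than 13.
Exception (c) fails — the qualifying period is 60 days, not under 55 days.
Exception (d): the seller is a natural person; an ingredient notice is displayed; aggregate throughput is 5,830 units, under the 6,360 units limit — every condition holds. However, paragraph (m) must be considered: (m) operates against (d): the coverage ratio is 76%, less than the 78% limit. (d) is therefore removed.
Exception (e) is satisfied on its face — items are individually labelled; a current Provisional Approval is held; the registered capacity is 3,990 units, below the 4,190 units limit. But applying paragraphs (n)–(o): (n) operates against (e): a current Class A Exemption Letter is held. (o), which would lift (n), is not engaged — no sales are for resale. Exception (e) does not apply.
No exception is made out. Tessa falls within the general rule.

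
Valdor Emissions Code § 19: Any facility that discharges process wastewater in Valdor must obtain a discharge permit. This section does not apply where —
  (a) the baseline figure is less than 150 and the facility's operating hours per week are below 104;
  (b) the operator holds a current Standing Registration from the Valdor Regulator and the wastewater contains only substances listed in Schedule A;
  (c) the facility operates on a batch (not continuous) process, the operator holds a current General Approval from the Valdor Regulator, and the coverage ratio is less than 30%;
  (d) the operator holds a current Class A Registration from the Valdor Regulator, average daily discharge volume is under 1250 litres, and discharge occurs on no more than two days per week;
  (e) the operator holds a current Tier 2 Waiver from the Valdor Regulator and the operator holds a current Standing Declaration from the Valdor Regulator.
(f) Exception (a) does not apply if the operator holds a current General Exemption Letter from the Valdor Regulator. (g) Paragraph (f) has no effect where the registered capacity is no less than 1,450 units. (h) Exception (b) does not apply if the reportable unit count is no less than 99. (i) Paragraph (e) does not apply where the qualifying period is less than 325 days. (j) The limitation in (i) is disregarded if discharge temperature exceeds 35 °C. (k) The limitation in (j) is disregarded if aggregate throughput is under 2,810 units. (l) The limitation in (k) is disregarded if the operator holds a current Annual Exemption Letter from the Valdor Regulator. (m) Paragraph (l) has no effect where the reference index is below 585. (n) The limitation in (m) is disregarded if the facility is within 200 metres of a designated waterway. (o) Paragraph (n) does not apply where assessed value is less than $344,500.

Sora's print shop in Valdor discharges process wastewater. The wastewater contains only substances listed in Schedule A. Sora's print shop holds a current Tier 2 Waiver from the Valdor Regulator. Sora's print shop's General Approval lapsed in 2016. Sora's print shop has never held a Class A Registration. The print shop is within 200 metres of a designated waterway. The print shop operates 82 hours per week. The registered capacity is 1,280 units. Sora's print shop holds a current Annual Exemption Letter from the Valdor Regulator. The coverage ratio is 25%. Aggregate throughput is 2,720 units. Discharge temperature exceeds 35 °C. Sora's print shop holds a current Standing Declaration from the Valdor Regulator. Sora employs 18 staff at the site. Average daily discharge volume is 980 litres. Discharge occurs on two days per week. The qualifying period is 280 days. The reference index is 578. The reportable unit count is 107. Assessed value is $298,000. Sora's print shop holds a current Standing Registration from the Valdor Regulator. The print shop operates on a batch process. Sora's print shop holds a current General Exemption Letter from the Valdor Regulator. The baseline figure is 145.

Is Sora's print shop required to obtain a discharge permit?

Exception (a): the baseline figure is 145, less than the 150 limit; the facility's operating hours per week are 82, below the 104 limit — every condition holds. But applying paragraphs (f)–(g): (f) operates against (a): a current General Exemption Letter is held. (g), which would lift (f), does not operate here — the registered capacity is 1,280 units, short of 1,450 units. Exception (a) does not apply.
All of (b)'s requirements are met (a current Standing Registration is held; the wastewater is Schedule-A-only). But applying paragraph (h): (h) operates against (b): the reportable unit count is 107, meeting the 99 threshold. (b) is therefore removed.
Exception (c) does not apply: no current General Approval is held.
Exception (d) does not apply: no current Class A Registration is held.
Exception (e)'s conditions are all satisfied: a current Tier 2 Waiver is held; a current Standing Declaration is held. But: (i) is triggered — the qualifying period is 280 days, less than the 325 days limit. (j) is triggered (discharge temperature exceeds 35 °C), but is overridden by (k): (k) operates against (j): aggregate throughput is 2,720 units, under the 2,810 units limit. (l) would limit (k) — a current Annual Exemption Letter is held — but (m) sets (l) aside: (m) operates — the reference index is 578, below the 585 limit. (n) would limit (m) — the print shop is within 200 m of a designated waterway — but (o) sets (n) aside: (o) operates against (n): assessed value is $298,000, less than the $344,500 limit. Exception (e) does not apply.
No exception displaces § 19.

Yes — Sora's print shop must obtain a discharge permit.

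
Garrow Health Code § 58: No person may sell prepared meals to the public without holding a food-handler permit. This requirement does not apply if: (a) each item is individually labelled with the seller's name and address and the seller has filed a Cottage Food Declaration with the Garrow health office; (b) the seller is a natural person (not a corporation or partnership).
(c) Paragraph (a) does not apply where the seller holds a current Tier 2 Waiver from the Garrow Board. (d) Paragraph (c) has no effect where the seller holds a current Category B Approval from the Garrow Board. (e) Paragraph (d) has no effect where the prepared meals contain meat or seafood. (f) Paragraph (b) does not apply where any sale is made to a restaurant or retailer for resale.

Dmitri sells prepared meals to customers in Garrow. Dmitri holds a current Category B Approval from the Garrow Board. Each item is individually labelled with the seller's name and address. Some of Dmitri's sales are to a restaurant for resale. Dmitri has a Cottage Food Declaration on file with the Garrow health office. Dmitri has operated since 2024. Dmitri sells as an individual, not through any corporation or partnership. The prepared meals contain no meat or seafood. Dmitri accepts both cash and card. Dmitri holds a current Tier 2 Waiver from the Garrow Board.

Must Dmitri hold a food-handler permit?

No — exception (a) applies; Dmitri is not required to hold a food-handler permit.

All of (a)'s requirements are met (items are individually labelled; a Cottage Food Declaration is on file). As to paragraphs (c)–(e): (c) applies (a current Tier 2 Waiver is held), but is itself disapplied by (d): (d) operates against (c): a current Category B Approval is held. (e), which would lift (d), is not triggered — the prepared meals contain no meat or seafood. So (a) applies.
Exception (b): the seller is a natural person — every condition holds. However, paragraph (f) must be considered: (f) operates against (b): some sales are to a restaurant for resale. (b) is therefore removed.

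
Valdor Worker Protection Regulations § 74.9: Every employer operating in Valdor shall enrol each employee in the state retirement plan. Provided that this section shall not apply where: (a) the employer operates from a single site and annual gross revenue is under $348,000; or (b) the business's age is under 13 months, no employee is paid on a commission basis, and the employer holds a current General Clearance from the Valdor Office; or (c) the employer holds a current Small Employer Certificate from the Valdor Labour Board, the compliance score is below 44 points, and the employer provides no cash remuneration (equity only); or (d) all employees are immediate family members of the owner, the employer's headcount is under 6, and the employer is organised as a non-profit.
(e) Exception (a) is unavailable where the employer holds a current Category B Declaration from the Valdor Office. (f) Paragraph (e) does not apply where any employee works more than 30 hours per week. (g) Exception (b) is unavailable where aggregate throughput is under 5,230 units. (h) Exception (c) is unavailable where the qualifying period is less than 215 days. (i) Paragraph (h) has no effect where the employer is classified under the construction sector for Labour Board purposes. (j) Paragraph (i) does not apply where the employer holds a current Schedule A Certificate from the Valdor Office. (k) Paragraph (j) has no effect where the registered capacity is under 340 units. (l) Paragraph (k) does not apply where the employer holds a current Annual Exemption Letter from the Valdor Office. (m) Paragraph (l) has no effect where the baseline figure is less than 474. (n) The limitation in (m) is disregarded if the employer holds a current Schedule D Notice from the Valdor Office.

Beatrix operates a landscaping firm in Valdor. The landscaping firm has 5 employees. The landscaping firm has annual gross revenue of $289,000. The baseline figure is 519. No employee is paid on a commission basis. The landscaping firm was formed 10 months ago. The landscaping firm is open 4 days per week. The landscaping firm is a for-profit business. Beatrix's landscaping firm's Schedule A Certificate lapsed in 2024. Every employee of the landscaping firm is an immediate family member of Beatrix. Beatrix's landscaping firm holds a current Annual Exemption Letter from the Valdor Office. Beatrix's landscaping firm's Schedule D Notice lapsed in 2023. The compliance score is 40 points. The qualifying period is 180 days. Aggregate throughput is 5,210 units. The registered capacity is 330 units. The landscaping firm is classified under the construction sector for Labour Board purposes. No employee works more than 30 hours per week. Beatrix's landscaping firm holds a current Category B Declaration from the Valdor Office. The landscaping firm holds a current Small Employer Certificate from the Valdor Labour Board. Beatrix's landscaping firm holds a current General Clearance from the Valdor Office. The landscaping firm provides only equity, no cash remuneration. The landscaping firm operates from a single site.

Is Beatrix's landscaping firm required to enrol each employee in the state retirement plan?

Exception (a): the employer operates from a single site; annual gross revenue is $289,000, under the $348,000 limit — every condition holds. But applying paragraphs (e)–(f): (e) operates against (a): a current Category B Declaration is held. (f) is not engaged (no employee exceeds 30 hours/week), so (e) stands. So (a) is unavailable.
Exception (b) is satisfied on its face — the business's age is 10 months, under the 13 months limit; no employee is paid on commission; a current General Clearance is held. However, paragraph (g) must be considered: (g) is triggered — aggregate throughput is 5,210 units, under the 5,230 units limit. Exception (b) does not apply.
All of (c)'s requirements are met (a current Small Employer Certificate is held; the compliance score is 40 points, below the 44 points limit; remuneration is equity-only). Considering the limiting provisions: (h) would limit (c) — the qualifying period is 180 days, less than the 215 days limit — but (i) sets (h) aside: (i) is engaged — the landscaping firm is classified under the construction sector. (j) does not operate here (there is no Schedule A Certificate in force), so (i) stands. So (c) applies.
Exception (d) requires that the employer is organised as a non-profit; but the employer is for-profit, so (d) is unavailable.

No — exception (c) applies; Beatrix's landscaping firm is not required to enrol each employee in the state retirement plan.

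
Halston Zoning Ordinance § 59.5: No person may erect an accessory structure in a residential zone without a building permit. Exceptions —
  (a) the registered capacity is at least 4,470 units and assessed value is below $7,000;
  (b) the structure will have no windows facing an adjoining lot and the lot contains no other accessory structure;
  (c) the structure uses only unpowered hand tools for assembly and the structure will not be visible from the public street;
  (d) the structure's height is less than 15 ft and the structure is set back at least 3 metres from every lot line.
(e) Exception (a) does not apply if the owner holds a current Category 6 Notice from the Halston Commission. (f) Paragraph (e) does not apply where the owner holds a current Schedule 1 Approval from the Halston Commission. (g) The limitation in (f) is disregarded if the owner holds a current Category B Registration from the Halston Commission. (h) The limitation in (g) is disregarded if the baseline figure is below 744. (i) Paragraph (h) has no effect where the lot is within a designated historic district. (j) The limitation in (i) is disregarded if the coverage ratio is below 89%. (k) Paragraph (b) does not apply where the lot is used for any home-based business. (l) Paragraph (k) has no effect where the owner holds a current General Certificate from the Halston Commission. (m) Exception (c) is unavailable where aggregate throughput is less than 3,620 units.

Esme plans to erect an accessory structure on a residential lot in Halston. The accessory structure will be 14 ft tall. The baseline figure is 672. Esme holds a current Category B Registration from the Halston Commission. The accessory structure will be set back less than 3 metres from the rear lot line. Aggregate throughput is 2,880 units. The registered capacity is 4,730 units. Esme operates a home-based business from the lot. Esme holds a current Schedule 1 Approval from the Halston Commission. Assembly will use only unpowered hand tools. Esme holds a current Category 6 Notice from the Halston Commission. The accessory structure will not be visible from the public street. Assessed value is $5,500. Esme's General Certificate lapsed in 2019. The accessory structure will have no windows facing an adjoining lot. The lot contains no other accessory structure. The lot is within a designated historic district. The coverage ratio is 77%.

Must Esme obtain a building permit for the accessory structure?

Exception (a) is satisfied on its face — the registered capacity is 4,730 units, meeting the 4,470 units threshold; assessed value is $5,500, below the $7,000 limit. Considering the limiting provisions: (e) would limit (a) — a current Category 6 Notice is held — but (f) sets (e) aside: (f) operates against (e): a current Schedule 1 Approval is held. (g) would limit (f) — a current Category B Registration is held — but (h) sets (g) aside: (h) is engaged — the baseline figure is 672, below the 744 limit. (i) is triggered (the lot is in a historic district), but is overridden by (j): (j) is engaged — the coverage ratio is 77%, below the 89% limit. (a) remains available.
Exception (b)'s conditions are all satisfied: no windows face an adjoining lot; the lot has no other accessory structure. But: (k) operates against (b): a home-based business operates on the lot. (l) is not engaged (the General Certificate is not current), so (k) stands. So (b) is unavailable.
Exception (c) is satisfied on its face — assembly uses only hand tools; the structure will not be visible from the street. But applying paragraph (m): (m) operates against (c): aggregate throughput is 2,880 units, less than the 3,620 units limit. (c) is therefore removed.
Exception (d) fails — the rear setback is under 3 m.

No — exception (a) applies; Esme does not need a building permit.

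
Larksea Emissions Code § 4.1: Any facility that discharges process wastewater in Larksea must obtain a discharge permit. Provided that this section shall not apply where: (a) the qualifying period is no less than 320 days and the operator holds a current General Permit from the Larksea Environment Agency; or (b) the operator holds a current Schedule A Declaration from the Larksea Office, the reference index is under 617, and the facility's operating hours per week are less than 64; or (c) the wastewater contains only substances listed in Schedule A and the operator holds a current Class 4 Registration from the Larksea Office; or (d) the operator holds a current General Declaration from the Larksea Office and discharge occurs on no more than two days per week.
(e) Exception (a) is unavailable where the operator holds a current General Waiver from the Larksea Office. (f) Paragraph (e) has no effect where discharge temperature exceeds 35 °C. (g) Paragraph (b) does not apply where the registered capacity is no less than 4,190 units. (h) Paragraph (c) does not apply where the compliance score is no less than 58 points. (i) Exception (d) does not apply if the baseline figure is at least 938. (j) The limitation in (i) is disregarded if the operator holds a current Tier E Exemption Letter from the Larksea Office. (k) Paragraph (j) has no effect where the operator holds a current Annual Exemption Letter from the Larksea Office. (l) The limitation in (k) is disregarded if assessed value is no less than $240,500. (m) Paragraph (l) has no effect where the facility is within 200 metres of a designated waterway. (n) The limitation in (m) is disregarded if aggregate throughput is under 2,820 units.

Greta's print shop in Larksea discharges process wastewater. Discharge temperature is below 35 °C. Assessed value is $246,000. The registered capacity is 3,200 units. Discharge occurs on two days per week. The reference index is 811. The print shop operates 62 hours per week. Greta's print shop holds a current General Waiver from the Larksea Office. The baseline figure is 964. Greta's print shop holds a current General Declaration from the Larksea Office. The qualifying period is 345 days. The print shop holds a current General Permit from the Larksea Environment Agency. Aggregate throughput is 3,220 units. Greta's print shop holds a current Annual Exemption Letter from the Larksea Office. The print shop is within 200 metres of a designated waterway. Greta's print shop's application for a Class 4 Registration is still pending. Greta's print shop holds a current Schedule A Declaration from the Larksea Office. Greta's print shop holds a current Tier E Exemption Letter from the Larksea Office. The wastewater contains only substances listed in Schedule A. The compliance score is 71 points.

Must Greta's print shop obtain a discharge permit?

Yes — Greta's print shop must obtain a discharge permit.

All of (a)'s requirements are met (the qualifying period is 345 days, meeting the 320 days threshold; a current General Permit is held). Turning to paragraphs (e)–(f): (e) operates — a current General Waiver is held. (f), which would lift (e), does not operate here — discharge temperature is below 35 °C. So (a) is unavailable.
Exception (b) fails — the reference index is 811, not under 617.
Exception (c) does not apply: the Class 4 Registration is not current.
Exception (d): a current General Declaration is held; discharge occurs on no more than two days per week — every condition holds. Turning to paragraphs (i)–(n): (i) operates against (d): the baseline figure is 964, meeting the 938 threshold. (j) would limit (i) — a current Tier E Exemption Letter is held — but (k) sets (j) aside: (k) operates against (j): a current Annual Exemption Letter is held. (l) would limit (k) — assessed value is $246,000, meeting the $240,500 threshold — but (m) sets (l) aside: (m) operates against (l): the print shop is within 200 m of a designated waterway. (n) is not triggered (aggregate throughput is 3,220 units, not under 2,820 units), so (m) stands. So (d) is unavailable.
None of the exceptions is available; § 4.1 applies in full.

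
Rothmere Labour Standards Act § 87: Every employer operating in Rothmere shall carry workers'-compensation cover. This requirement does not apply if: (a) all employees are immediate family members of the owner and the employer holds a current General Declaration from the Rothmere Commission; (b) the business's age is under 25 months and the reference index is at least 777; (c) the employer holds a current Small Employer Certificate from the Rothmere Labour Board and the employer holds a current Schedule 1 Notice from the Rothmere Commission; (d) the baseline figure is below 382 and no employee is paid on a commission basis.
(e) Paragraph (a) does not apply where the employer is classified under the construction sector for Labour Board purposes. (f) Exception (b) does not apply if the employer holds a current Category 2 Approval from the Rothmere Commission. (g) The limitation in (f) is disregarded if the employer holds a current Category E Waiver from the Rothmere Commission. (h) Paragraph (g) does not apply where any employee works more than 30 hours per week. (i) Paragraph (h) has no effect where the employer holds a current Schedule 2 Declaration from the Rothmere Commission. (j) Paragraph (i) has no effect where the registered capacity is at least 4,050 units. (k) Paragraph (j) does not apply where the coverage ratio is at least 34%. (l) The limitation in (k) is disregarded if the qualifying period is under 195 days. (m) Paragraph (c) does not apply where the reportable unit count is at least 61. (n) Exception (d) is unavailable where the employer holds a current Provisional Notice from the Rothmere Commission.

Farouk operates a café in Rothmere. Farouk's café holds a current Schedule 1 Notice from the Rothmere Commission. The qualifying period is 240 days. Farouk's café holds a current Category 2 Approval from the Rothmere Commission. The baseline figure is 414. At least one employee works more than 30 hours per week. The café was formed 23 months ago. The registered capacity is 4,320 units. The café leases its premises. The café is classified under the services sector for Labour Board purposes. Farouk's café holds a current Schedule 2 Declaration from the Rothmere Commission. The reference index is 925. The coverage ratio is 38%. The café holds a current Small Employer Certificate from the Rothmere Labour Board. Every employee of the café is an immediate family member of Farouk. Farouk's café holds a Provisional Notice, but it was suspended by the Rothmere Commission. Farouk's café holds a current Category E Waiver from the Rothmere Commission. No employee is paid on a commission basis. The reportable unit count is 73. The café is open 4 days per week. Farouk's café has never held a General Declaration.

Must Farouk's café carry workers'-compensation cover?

Exception (a) does not apply: the General Declaration is not current.
Exception (b)'s conditions are all satisfied: the business's age is 23 months, under the 25 months limit; the reference index is 925, meeting the 777 threshold. Under paragraphs (f)–(l): (f) applies (a current Category 2 Approval is held), but is itself disapplied by (g): (g) operates — a current Category E Waiver is held. (h) operates (at least one employee exceeds 30 hours/week), but is overridden by (i): (i) operates against (h): a current Schedule 2 Declaration is held. (j) would limit (i) — the registered capacity is 4,320 units, meeting the 4,050 units threshold — but (k) sets (j) aside: (k) operates against (j): the coverage ratio is 38%, meeting the 34% threshold. (l) is not triggered (the qualifying period is 240 days, not under 195 days), so (k) stands. (b) remains available.
Exception (c): a current Small Employer Certificate is held; a current Schedule 1 Notice is held — every condition holds. However, paragraph (m) must be considered: (m) operates against (c): the reportable unit count is 73, meeting the 61 threshold. (c) is therefore removed.
Exception (d) requires that the baseline figure is below 382; but the baseline figure is 414, not below 382, so (d) is unavailable.

No — exception (b) applies; Farouk's café is not required to carry workers'-compensation cover.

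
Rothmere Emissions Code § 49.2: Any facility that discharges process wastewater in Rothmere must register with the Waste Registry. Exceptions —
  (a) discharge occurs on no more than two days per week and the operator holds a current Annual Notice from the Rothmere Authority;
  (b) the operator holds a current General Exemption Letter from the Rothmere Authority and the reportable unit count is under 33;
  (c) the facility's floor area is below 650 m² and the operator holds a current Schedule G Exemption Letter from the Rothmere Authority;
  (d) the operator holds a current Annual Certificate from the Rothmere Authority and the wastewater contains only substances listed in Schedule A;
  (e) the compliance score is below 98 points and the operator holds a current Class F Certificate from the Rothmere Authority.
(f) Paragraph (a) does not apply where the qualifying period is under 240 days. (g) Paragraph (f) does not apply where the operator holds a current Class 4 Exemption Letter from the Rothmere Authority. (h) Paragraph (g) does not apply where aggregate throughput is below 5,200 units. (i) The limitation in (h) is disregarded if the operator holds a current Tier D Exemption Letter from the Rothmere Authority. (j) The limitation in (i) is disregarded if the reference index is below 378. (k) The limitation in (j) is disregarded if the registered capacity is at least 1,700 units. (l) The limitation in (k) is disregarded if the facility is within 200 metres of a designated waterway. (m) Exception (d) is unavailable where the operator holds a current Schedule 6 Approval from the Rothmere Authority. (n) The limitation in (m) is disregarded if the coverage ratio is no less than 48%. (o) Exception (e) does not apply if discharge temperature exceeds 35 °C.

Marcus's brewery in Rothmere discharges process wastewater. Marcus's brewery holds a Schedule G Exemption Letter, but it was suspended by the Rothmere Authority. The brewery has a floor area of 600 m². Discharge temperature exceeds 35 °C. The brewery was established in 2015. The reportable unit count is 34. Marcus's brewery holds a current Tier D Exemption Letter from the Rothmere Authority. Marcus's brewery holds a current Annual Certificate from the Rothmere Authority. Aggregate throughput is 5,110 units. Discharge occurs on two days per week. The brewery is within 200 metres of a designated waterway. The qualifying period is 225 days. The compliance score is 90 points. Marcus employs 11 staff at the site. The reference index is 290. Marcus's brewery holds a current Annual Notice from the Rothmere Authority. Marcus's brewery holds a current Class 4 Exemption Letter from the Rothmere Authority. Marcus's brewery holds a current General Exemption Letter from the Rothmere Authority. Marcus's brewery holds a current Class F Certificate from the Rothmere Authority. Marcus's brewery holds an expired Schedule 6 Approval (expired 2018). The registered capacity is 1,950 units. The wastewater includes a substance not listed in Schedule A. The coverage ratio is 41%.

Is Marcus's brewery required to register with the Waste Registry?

Exception (a) is satisfied on its face — discharge occurs on no more than two days per week; a current Annual Notice is held. But: (f) operates — the qualifying period is 225 days, under the 240 days limit. (g) would limit (f) — a current Class 4 Exemption Letter is held — but (h) sets (g) aside: (h) operates against (g): aggregate throughput is 5,110 units, below the 5,200 units limit. (i) would limit (h) — a current Tier D Exemption Letter is held — but (j) sets (i) aside: (j) operates against (i): the reference index is 290, below the 378 limit. (k) is triggered (the registered capacity is 1,950 units, meeting the 1,700 units threshold), but is set aside by (l): (l) operates against (k): the brewery is within 200 m of a designated waterway. So (a) is unavailable.
Exception (b) requires that the reportable unit count is under 33; but the reportable unit count is 34, not under 33, so (b) is unavailable.
Exception (c) requires that the operator holds a current Schedule G Exemption Letter from the Rothmere Authority; but the Schedule G Exemption Letter is not current, so (c) is unavailable.
Exception (d) does not apply: the wastewater includes a non-Schedule-A substance.
Exception (e): the compliance score is 90 points, below the 98 points limit; a current Class F Certificate is held — every condition holds. However, paragraph (o) must be considered: (o) is engaged — discharge temperature exceeds 35 °C. So (e) is unavailable.
No exception is made out. Marcus's brewery falls within the general rule.

Yes — Marcus's brewery must register with the Waste Registry.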